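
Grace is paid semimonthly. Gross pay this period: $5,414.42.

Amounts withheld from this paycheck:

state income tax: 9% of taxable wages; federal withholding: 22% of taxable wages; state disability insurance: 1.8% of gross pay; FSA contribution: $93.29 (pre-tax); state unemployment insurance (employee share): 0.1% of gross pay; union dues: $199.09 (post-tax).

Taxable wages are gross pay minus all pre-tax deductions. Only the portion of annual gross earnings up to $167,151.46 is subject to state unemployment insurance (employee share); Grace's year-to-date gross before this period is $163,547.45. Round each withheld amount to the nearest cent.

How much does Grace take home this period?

$3,371.43

FSA contribution: $93.29
Taxable wages = $5,414.42 − $93.29 = $5,321.13
Federal withholding: $5,321.13 × 0.22 = $1,170.65
State income tax: $5,321.13 × 0.09 = $478.90
State disability insurance: $5,414.42 × 0.018 = $97.46
State unemployment insurance (employee share): only $167,151.46 − $163,547.45 = $3,604.01 of this check is subject → $3,604.01 × 0.001 = $3.60
Union dues: $199.09
Total deductions = $93.29 + $1,170.65 + $478.90 + $97.46 + $3.60 + $199.09 = $2,042.99
Net pay = $5,414.42 − $2,042.99 = $3,371.43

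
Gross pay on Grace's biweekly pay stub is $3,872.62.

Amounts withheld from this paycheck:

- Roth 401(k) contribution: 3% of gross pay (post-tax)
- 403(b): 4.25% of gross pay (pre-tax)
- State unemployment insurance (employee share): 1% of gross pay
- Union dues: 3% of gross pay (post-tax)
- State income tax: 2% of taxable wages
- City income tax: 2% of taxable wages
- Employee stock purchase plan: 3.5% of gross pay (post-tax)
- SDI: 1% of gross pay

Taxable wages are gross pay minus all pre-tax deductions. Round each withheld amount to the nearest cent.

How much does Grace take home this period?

403(b): $3,872.62 × 0.0425 = $164.59
Taxable wages = $3,872.62 − $164.59 = $3,708.03
State income tax: $3,708.03 × 0.02 = $74.16
City income tax: $3,708.03 × 0.02 = $74.16
SDI: $3,872.62 × 0.01 = $38.73
State unemployment insurance (employee share): $3,872.62 × 0.01 = $38.73
Union dues: $3,872.62 × 0.03 = $116.18
Roth 401(k) contribution: $3,872.62 × 0.03 = $116.18
Employee stock purchase plan: $3,872.62 × 0.035 = $135.54
Total deductions = $164.59 + $74.16 + $74.16 + $38.73 + $38.73 + $116.18 + $116.18 + $135.54 = $758.27
Net pay = $3,872.62 − $758.27 = $3,114.35

$3,114.35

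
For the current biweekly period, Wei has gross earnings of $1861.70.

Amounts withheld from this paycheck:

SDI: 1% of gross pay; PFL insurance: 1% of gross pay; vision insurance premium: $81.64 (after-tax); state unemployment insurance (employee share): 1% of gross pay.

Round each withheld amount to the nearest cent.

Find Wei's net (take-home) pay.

$1724.20

PFL insurance: $1861.70 × 0.01 = $18.62
State unemployment insurance (employee share): $1861.70 × 0.01 = $18.62
SDI: $1861.70 × 0.01 = $18.62
Vision insurance premium: $81.64
Total deductions = $18.62 + $18.62 + $18.62 + $81.64 = $137.50
Net pay = $1861.70 − $137.50 = $1724.20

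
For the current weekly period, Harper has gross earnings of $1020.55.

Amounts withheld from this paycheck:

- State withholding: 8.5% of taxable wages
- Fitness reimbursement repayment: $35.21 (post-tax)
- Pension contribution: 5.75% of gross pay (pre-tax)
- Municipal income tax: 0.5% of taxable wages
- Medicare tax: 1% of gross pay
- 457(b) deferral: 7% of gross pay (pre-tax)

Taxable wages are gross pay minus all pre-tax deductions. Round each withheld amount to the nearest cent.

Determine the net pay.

$764.87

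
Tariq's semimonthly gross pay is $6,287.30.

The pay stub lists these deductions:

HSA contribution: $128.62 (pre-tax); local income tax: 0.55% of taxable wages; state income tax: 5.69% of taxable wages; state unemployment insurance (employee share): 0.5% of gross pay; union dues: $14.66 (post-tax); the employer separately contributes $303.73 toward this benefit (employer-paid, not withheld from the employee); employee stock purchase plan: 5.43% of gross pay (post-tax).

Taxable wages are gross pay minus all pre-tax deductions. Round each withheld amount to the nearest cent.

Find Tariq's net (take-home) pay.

HSA contribution: $128.62
Taxable wages = $6,287.30 − $128.62 = $6,158.68
Local income tax: $6,158.68 × 0.0055 = $33.87
State income tax: $6,158.68 × 0.0569 = $350.43
State unemployment insurance (employee share): $6,287.30 × 0.005 = $31.44
Union dues: $14.66
Employee stock purchase plan: $6,287.30 × 0.0543 = $341.40
(Employer's $303.73 toward union dues is not withheld from the employee.)
Total deductions = $128.62 + $33.87 + $350.43 + $31.44 + $14.66 + $341.40 = $900.42
Net pay = $6,287.30 − $900.42 = $5,386.88

$5,386.88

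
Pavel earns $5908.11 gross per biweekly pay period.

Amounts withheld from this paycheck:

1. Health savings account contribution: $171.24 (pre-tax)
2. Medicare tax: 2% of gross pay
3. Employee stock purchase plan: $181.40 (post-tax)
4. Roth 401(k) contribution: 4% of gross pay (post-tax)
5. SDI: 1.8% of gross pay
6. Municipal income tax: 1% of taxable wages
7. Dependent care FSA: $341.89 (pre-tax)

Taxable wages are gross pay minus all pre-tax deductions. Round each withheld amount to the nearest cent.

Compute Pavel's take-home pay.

$4698.80

Dependent care FSA: $341.89
Health savings account contribution: $171.24
Pre-tax total = $341.89 + $171.24 = $513.13
Taxable wages = $5908.11 − $513.13 = $5394.98
Municipal income tax: $5394.98 × 0.01 = $53.95
Medicare tax: $5908.11 × 0.02 = $118.16
SDI: $5908.11 × 0.018 = $106.35
Roth 401(k) contribution: $5908.11 × 0.04 = $236.32
Employee stock purchase plan: $181.40
Total deductions = $341.89 + $171.24 + $53.95 + $118.16 + $106.35 + $236.32 + $181.40 = $1209.31
Net pay = $5908.11 − $1209.31 = $4698.80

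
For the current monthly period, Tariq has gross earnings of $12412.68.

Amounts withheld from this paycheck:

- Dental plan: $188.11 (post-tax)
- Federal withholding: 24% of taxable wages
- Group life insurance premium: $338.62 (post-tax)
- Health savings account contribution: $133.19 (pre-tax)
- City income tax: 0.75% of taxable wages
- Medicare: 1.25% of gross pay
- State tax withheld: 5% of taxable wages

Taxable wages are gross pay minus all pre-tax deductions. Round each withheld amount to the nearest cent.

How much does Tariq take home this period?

Health savings account contribution: $133.19
Taxable wages = $12412.68 − $133.19 = $12279.49
City income tax: $12279.49 × 0.0075 = $92.10
Federal withholding: $12279.49 × 0.24 = $2947.08
State tax withheld: $12279.49 × 0.05 = $613.97
Medicare: $12412.68 × 0.0125 = $155.16
Dental plan: $188.11
Group life insurance premium: $338.62
Total deductions = $133.19 + $92.10 + $2947.08 + $613.97 + $155.16 + $188.11 + $338.62 = $4468.23
Net pay = $12412.68 − $4468.23 = $7944.45

$7944.45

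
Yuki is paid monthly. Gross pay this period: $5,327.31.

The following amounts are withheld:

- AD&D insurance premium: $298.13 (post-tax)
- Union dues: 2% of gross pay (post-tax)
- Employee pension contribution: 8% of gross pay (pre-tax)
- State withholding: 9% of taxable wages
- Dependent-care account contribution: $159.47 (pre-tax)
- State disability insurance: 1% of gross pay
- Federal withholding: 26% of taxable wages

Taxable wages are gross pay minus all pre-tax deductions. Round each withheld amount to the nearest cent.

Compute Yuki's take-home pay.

$2,624.13

Employee pension contribution: $5,327.31 × 0.08 = $426.18
Dependent-care account contribution: $159.47
Pre-tax total = $426.18 + $159.47 = $585.65
Taxable wages = $5,327.31 − $585.65 = $4,741.66
State withholding: $4,741.66 × 0.09 = $426.75
Federal withholding: $4,741.66 × 0.26 = $1,232.83
State disability insurance: $5,327.31 × 0.01 = $53.27
AD&D insurance premium: $298.13
Union dues: $5,327.31 × 0.02 = $106.55
Total deductions = $426.18 + $159.47 + $426.75 + $1,232.83 + $53.27 + $298.13 + $106.55 = $2,703.18
Net pay = $5,327.31 − $2,703.18 = $2,624.13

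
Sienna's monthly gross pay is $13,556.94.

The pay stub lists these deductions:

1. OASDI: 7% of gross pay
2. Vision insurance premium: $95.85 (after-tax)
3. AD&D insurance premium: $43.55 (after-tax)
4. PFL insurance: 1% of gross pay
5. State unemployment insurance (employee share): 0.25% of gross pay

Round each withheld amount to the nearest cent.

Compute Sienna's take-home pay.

PFL insurance: $13,556.94 × 0.01 = $135.57
OASDI: $13,556.94 × 0.07 = $948.99
State unemployment insurance (employee share): $13,556.94 × 0.0025 = $33.89
AD&D insurance premium: $43.55
Vision insurance premium: $95.85
Total deductions = $135.57 + $948.99 + $33.89 + $43.55 + $95.85 = $1,257.85
Net pay = $13,556.94 − $1,257.85 = $12,299.09

$12,299.09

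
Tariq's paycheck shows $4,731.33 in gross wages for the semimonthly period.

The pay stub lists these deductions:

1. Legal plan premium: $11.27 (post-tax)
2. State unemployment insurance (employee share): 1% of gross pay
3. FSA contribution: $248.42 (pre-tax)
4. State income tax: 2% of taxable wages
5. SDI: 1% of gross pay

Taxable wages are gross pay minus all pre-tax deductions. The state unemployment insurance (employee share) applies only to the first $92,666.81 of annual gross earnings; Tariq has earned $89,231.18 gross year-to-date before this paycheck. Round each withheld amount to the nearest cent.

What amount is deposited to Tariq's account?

FSA contribution: $248.42
Taxable wages = $4,731.33 − $248.42 = $4,482.91
State income tax: $4,482.91 × 0.02 = $89.66
State unemployment insurance (employee share): only $92,666.81 − $89,231.18 = $3,435.63 of this check is subject → $3,435.63 × 0.01 = $34.36
SDI: $4,731.33 × 0.01 = $47.31
Legal plan premium: $11.27
Total deductions = $248.42 + $89.66 + $34.36 + $47.31 + $11.27 = $431.02
Net pay = $4,731.33 − $431.02 = $4,300.31

$4,300.31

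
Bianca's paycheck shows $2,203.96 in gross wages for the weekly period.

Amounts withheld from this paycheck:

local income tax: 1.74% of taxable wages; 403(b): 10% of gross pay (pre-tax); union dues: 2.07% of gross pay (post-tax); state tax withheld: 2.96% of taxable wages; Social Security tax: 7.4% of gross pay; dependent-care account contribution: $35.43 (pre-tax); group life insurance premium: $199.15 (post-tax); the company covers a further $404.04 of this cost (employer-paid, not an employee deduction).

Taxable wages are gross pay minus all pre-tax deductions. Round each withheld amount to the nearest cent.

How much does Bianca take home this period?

$1,448.71

403(b): $2,203.96 × 0.1 = $220.40
Dependent-care account contribution: $35.43
Pre-tax total = $220.40 + $35.43 = $255.83
Taxable wages = $2,203.96 − $255.83 = $1,948.13
Local income tax: $1,948.13 × 0.0174 = $33.90
State tax withheld: $1,948.13 × 0.0296 = $57.66
Social Security tax: $2,203.96 × 0.074 = $163.09
Group life insurance premium: $199.15
Union dues: $2,203.96 × 0.0207 = $45.62
(Employer's $404.04 toward group life insurance premium is not withheld from the employee.)
Total deductions = $220.40 + $35.43 + $33.90 + $57.66 + $163.09 + $199.15 + $45.62 = $755.25
Net pay = $2,203.96 − $755.25 = $1,448.71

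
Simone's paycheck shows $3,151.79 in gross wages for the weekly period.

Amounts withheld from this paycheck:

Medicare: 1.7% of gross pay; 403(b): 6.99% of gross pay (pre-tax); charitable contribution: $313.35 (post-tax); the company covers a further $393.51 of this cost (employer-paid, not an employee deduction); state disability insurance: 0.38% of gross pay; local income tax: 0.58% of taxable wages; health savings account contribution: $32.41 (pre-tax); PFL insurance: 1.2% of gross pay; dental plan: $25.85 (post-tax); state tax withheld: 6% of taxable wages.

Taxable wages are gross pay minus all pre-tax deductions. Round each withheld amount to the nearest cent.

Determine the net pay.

$2,265.74

Health savings account contribution: $32.41
403(b): $3,151.79 × 0.0699 = $220.31
Pre-tax total = $32.41 + $220.31 = $252.72
Taxable wages = $3,151.79 − $252.72 = $2,899.07
Local income tax: $2,899.07 × 0.0058 = $16.81
State tax withheld: $2,899.07 × 0.06 = $173.94
Medicare: $3,151.79 × 0.017 = $53.58
PFL insurance: $3,151.79 × 0.012 = $37.82
State disability insurance: $3,151.79 × 0.0038 = $11.98
Dental plan: $25.85
Charitable contribution: $313.35
(Employer's $393.51 toward charitable contribution is not withheld from the employee.)
Total deductions = $32.41 + $220.31 + $16.81 + $173.94 + $53.58 + $37.82 + $11.98 + $25.85 + $313.35 = $886.05
Net pay = $3,151.79 − $886.05 = $2,265.74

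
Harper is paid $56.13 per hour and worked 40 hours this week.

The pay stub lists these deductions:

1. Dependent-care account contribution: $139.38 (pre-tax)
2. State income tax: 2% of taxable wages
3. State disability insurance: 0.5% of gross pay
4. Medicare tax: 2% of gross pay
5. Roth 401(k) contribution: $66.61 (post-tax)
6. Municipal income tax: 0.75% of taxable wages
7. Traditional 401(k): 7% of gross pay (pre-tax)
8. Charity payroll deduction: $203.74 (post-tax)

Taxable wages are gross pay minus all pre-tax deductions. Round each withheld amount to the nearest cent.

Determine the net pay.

$1568.60

Gross pay: 40 × $56.13 = $2245.20
Traditional 401(k): $2245.20 × 0.07 = $157.16
Dependent-care account contribution: $139.38
Pre-tax total = $157.16 + $139.38 = $296.54
Taxable wages = $2245.20 − $296.54 = $1948.66
State income tax: $1948.66 × 0.02 = $38.97
Municipal income tax: $1948.66 × 0.0075 = $14.61
State disability insurance: $2245.20 × 0.005 = $11.23
Medicare tax: $2245.20 × 0.02 = $44.90
Charity payroll deduction: $203.74
Roth 401(k) contribution: $66.61
Total deductions = $157.16 + $139.38 + $38.97 + $14.61 + $11.23 + $44.90 + $203.74 + $66.61 = $676.60
Net pay = $2245.20 − $676.60 = $1568.60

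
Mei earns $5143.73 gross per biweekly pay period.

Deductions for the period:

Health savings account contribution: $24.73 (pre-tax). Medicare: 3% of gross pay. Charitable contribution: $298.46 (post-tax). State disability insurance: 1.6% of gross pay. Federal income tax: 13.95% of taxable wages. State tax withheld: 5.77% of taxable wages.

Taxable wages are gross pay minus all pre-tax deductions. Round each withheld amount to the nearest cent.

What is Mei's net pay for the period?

Health savings account contribution: $24.73
Taxable wages = $5143.73 − $24.73 = $5119.00
Federal income tax: $5119.00 × 0.1395 = $714.10
State tax withheld: $5119.00 × 0.0577 = $295.37
State disability insurance: $5143.73 × 0.016 = $82.30
Medicare: $5143.73 × 0.03 = $154.31
Charitable contribution: $298.46
Total deductions = $24.73 + $714.10 + $295.37 + $82.30 + $154.31 + $298.46 = $1569.27
Net pay = $5143.73 − $1569.27 = $3574.46

$3574.46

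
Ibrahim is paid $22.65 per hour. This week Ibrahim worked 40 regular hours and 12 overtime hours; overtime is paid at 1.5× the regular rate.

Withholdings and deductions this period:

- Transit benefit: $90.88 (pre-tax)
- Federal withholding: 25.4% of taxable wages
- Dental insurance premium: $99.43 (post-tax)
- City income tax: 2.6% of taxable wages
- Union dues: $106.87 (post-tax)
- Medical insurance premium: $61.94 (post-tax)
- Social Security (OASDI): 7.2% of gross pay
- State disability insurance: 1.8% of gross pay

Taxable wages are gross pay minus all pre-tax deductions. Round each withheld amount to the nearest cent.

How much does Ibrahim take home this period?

$493.95

Regular pay: 40 × $22.65 = $906.00
Overtime pay: 12 × $22.65 × 1.5 = $407.70
Gross pay = $906.00 + $407.70 = $1,313.70
Transit benefit: $90.88
Taxable wages = $1,313.70 − $90.88 = $1,222.82
Federal withholding: $1,222.82 × 0.254 = $310.60
City income tax: $1,222.82 × 0.026 = $31.79
State disability insurance: $1,313.70 × 0.018 = $23.65
Social Security (OASDI): $1,313.70 × 0.072 = $94.59
Medical insurance premium: $61.94
Dental insurance premium: $99.43
Union dues: $106.87
Total deductions = $90.88 + $310.60 + $31.79 + $23.65 + $94.59 + $61.94 + $99.43 + $106.87 = $819.75
Net pay = $1,313.70 − $819.75 = $493.95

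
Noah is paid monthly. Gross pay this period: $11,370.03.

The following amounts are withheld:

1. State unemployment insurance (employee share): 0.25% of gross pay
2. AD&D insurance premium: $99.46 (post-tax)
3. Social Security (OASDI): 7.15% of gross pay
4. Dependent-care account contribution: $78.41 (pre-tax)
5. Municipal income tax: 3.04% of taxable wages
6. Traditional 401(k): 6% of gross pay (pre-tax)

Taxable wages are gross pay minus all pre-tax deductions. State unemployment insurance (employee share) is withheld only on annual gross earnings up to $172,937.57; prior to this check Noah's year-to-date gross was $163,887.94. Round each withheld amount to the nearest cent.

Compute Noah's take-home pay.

$9,351.85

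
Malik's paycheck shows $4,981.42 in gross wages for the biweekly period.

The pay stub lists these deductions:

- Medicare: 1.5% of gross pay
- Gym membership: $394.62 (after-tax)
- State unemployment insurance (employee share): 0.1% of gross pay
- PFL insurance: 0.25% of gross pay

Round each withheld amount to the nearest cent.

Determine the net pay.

$4,494.65

Medicare: $4,981.42 × 0.015 = $74.72
State unemployment insurance (employee share): $4,981.42 × 0.001 = $4.98
PFL insurance: $4,981.42 × 0.0025 = $12.45
Gym membership: $394.62
Total deductions = $74.72 + $4.98 + $12.45 + $394.62 = $486.77
Net pay = $4,981.42 − $486.77 = $4,494.65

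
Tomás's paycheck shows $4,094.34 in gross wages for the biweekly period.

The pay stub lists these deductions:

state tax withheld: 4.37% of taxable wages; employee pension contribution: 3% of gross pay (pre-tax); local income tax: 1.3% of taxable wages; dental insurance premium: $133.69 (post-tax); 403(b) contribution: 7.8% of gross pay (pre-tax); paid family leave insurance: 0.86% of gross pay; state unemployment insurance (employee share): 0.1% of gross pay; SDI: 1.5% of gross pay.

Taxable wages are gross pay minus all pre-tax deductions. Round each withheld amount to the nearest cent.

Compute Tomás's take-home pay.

$3,210.66

Employee pension contribution: $4,094.34 × 0.03 = $122.83
403(b) contribution: $4,094.34 × 0.078 = $319.36
Pre-tax total = $122.83 + $319.36 = $442.19
Taxable wages = $4,094.34 − $442.19 = $3,652.15
Local income tax: $3,652.15 × 0.013 = $47.48
State tax withheld: $3,652.15 × 0.0437 = $159.60
Paid family leave insurance: $4,094.34 × 0.0086 = $35.21
SDI: $4,094.34 × 0.015 = $61.42
State unemployment insurance (employee share): $4,094.34 × 0.001 = $4.09
Dental insurance premium: $133.69
Total deductions = $122.83 + $319.36 + $47.48 + $159.60 + $35.21 + $61.42 + $4.09 + $133.69 = $883.68
Net pay = $4,094.34 − $883.68 = $3,210.66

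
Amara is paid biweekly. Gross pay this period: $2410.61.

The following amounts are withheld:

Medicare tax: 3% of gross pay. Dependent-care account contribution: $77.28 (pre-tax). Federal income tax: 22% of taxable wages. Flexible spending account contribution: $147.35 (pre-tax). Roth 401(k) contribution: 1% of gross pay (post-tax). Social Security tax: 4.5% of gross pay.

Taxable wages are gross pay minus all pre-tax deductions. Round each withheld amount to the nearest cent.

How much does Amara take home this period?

$1500.15

Flexible spending account contribution: $147.35
Dependent-care account contribution: $77.28
Pre-tax total = $147.35 + $77.28 = $224.63
Taxable wages = $2410.61 − $224.63 = $2185.98
Federal income tax: $2185.98 × 0.22 = $480.92
Social Security tax: $2410.61 × 0.045 = $108.48
Medicare tax: $2410.61 × 0.03 = $72.32
Roth 401(k) contribution: $2410.61 × 0.01 = $24.11
Total deductions = $147.35 + $77.28 + $480.92 + $108.48 + $72.32 + $24.11 = $910.46
Net pay = $2410.61 − $910.46 = $1500.15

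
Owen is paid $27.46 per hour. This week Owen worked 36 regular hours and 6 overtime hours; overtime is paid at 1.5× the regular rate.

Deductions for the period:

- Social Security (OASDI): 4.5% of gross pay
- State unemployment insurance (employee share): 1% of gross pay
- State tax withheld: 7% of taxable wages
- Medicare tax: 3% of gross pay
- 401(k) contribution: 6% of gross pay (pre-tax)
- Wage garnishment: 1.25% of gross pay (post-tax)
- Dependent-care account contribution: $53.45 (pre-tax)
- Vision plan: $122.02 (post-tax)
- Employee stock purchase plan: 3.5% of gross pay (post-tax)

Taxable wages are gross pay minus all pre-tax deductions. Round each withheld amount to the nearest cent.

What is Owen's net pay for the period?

$744.78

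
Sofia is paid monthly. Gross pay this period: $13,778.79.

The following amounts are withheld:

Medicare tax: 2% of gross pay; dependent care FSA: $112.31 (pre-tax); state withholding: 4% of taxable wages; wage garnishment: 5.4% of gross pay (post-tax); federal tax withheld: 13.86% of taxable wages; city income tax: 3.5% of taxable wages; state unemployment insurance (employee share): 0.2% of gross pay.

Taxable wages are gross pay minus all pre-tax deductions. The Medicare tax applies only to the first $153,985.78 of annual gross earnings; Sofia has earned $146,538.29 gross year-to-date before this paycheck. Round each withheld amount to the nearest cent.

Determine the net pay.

$9,826.76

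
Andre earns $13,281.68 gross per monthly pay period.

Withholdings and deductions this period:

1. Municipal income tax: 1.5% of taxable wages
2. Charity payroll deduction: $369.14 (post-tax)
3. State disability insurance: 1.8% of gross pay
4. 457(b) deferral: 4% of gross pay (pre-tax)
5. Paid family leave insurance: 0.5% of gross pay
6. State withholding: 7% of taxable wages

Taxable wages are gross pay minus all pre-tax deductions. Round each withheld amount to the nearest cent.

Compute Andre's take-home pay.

457(b) deferral: $13,281.68 × 0.04 = $531.27
Taxable wages = $13,281.68 − $531.27 = $12,750.41
State withholding: $12,750.41 × 0.07 = $892.53
Municipal income tax: $12,750.41 × 0.015 = $191.26
State disability insurance: $13,281.68 × 0.018 = $239.07
Paid family leave insurance: $13,281.68 × 0.005 = $66.41
Charity payroll deduction: $369.14
Total deductions = $531.27 + $892.53 + $191.26 + $239.07 + $66.41 + $369.14 = $2,289.68
Net pay = $13,281.68 − $2,289.68 = $10,992.00

$10,992.00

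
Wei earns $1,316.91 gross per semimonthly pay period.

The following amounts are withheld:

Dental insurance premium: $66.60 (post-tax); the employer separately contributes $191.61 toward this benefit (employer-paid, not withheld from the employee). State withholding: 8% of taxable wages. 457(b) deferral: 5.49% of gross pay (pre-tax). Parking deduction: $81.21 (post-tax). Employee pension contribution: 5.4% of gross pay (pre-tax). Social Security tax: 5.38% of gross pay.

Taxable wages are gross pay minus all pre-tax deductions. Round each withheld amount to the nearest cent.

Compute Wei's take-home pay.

457(b) deferral: $1,316.91 × 0.0549 = $72.30
Employee pension contribution: $1,316.91 × 0.054 = $71.11
Pre-tax total = $72.30 + $71.11 = $143.41
Taxable wages = $1,316.91 − $143.41 = $1,173.50
State withholding: $1,173.50 × 0.08 = $93.88
Social Security tax: $1,316.91 × 0.0538 = $70.85
Parking deduction: $81.21
Dental insurance premium: $66.60
(Employer's $191.61 toward dental insurance premium is not withheld from the employee.)
Total deductions = $72.30 + $71.11 + $93.88 + $70.85 + $81.21 + $66.60 = $455.95
Net pay = $1,316.91 − $455.95 = $860.96

$860.96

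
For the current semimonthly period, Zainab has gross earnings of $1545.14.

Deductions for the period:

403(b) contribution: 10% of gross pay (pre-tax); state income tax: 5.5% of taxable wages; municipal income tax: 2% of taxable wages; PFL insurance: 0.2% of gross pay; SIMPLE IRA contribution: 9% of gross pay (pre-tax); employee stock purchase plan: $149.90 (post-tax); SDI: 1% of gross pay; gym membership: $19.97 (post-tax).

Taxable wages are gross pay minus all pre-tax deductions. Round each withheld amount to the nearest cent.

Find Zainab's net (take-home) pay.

$969.29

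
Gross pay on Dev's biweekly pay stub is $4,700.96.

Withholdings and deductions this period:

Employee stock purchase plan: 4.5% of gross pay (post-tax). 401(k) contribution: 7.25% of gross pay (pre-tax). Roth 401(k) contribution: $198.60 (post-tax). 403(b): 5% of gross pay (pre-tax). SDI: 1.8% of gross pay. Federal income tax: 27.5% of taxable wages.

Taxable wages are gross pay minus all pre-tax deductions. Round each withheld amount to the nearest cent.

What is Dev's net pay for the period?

$2,495.93

403(b): $4,700.96 × 0.05 = $235.05
401(k) contribution: $4,700.96 × 0.0725 = $340.82
Pre-tax total = $235.05 + $340.82 = $575.87
Taxable wages = $4,700.96 − $575.87 = $4,125.09
Federal income tax: $4,125.09 × 0.275 = $1,134.40
SDI: $4,700.96 × 0.018 = $84.62
Employee stock purchase plan: $4,700.96 × 0.045 = $211.54
Roth 401(k) contribution: $198.60
Total deductions = $235.05 + $340.82 + $1,134.40 + $84.62 + $211.54 + $198.60 = $2,205.03
Net pay = $4,700.96 − $2,205.03 = $2,495.93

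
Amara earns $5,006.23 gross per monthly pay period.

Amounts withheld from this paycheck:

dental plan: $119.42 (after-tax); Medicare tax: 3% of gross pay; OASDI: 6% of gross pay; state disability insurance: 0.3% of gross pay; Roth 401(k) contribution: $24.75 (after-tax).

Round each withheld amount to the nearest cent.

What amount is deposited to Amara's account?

OASDI: $5,006.23 × 0.06 = $300.37
Medicare tax: $5,006.23 × 0.03 = $150.19
State disability insurance: $5,006.23 × 0.003 = $15.02
Roth 401(k) contribution: $24.75
Dental plan: $119.42
Total deductions = $300.37 + $150.19 + $15.02 + $24.75 + $119.42 = $609.75
Net pay = $5,006.23 − $609.75 = $4,396.48

$4,396.48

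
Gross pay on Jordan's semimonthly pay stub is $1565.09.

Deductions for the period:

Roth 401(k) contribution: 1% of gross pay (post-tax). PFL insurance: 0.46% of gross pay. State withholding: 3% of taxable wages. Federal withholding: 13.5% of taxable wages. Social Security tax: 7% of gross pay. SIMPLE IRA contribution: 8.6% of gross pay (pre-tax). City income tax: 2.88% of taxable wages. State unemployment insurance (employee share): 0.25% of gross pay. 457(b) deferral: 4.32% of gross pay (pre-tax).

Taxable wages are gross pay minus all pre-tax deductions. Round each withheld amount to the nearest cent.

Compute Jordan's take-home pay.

$962.43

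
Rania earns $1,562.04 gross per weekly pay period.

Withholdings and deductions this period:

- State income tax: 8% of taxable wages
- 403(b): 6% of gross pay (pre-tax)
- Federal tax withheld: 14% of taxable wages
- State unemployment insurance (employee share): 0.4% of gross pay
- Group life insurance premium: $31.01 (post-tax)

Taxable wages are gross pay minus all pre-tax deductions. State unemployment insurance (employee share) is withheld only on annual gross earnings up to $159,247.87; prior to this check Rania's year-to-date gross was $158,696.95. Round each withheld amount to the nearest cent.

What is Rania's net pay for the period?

$1,112.08

403(b): $1,562.04 × 0.06 = $93.72
Taxable wages = $1,562.04 − $93.72 = $1,468.32
Federal tax withheld: $1,468.32 × 0.14 = $205.56
State income tax: $1,468.32 × 0.08 = $117.47
State unemployment insurance (employee share): only $159,247.87 − $158,696.95 = $550.92 of this check is subject → $550.92 × 0.004 = $2.20
Group life insurance premium: $31.01
Total deductions = $93.72 + $205.56 + $117.47 + $2.20 + $31.01 = $449.96
Net pay = $1,562.04 − $449.96 = $1,112.08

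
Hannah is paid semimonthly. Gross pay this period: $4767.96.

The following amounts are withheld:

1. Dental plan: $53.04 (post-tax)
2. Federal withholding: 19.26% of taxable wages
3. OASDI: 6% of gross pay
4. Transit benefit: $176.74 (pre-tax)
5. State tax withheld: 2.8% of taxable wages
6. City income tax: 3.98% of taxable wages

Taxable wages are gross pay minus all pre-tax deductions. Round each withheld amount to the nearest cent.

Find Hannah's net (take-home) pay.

$3056.55

Transit benefit: $176.74
Taxable wages = $4767.96 − $176.74 = $4591.22
State tax withheld: $4591.22 × 0.028 = $128.55
City income tax: $4591.22 × 0.0398 = $182.73
Federal withholding: $4591.22 × 0.1926 = $884.27
OASDI: $4767.96 × 0.06 = $286.08
Dental plan: $53.04
Total deductions = $176.74 + $128.55 + $182.73 + $884.27 + $286.08 + $53.04 = $1711.41
Net pay = $4767.96 − $1711.41 = $3056.55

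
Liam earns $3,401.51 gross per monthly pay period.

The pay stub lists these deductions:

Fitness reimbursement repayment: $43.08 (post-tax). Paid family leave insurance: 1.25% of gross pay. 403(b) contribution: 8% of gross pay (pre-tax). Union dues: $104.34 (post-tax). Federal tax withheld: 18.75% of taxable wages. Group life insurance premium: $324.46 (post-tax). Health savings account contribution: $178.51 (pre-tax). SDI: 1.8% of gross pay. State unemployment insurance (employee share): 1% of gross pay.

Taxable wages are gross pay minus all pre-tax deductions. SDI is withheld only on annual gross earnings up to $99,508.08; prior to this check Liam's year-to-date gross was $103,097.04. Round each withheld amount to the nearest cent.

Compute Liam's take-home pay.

403(b) contribution: $3,401.51 × 0.08 = $272.12
Health savings account contribution: $178.51
Pre-tax total = $272.12 + $178.51 = $450.63
Taxable wages = $3,401.51 − $450.63 = $2,950.88
Federal tax withheld: $2,950.88 × 0.1875 = $553.29
SDI: annual cap $99,508.08 already reached (YTD $103,097.04), so $0.00
State unemployment insurance (employee share): $3,401.51 × 0.01 = $34.02
Paid family leave insurance: $3,401.51 × 0.0125 = $42.52
Union dues: $104.34
Group life insurance premium: $324.46
Fitness reimbursement repayment: $43.08
Total deductions = $272.12 + $178.51 + $553.29 + $0.00 + $34.02 + $42.52 + $104.34 + $324.46 + $43.08 = $1,552.34
Net pay = $3,401.51 − $1,552.34 = $1,849.17

$1,849.17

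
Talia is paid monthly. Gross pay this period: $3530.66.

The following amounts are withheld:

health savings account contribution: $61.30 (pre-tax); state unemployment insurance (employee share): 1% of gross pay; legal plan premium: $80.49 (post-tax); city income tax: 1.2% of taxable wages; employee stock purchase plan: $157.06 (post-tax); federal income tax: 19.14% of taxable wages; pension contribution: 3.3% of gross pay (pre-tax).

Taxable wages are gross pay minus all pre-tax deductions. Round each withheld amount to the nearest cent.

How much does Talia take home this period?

Health savings account contribution: $61.30
Pension contribution: $3530.66 × 0.033 = $116.51
Pre-tax total = $61.30 + $116.51 = $177.81
Taxable wages = $3530.66 − $177.81 = $3352.85
City income tax: $3352.85 × 0.012 = $40.23
Federal income tax: $3352.85 × 0.1914 = $641.74
State unemployment insurance (employee share): $3530.66 × 0.01 = $35.31
Employee stock purchase plan: $157.06
Legal plan premium: $80.49
Total deductions = $61.30 + $116.51 + $40.23 + $641.74 + $35.31 + $157.06 + $80.49 = $1132.64
Net pay = $3530.66 − $1132.64 = $2398.02

$2398.02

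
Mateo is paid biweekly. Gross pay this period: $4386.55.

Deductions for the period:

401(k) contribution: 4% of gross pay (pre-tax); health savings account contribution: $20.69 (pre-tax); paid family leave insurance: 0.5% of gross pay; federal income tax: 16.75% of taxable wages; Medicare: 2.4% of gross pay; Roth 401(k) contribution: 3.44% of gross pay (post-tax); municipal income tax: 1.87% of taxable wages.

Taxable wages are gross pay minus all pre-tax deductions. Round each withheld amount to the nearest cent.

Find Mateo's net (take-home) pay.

$3132.04

401(k) contribution: $4386.55 × 0.04 = $175.46
Health savings account contribution: $20.69
Pre-tax total = $175.46 + $20.69 = $196.15
Taxable wages = $4386.55 − $196.15 = $4190.40
Federal income tax: $4190.40 × 0.1675 = $701.89
Municipal income tax: $4190.40 × 0.0187 = $78.36
Paid family leave insurance: $4386.55 × 0.005 = $21.93
Medicare: $4386.55 × 0.024 = $105.28
Roth 401(k) contribution: $4386.55 × 0.0344 = $150.90
Total deductions = $175.46 + $20.69 + $701.89 + $78.36 + $21.93 + $105.28 + $150.90 = $1254.51
Net pay = $4386.55 − $1254.51 = $3132.04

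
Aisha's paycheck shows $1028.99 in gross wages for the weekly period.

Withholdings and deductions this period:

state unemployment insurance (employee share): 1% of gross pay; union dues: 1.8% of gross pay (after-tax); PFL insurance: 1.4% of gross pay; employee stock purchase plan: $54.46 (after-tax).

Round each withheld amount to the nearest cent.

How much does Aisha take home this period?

$931.31

State unemployment insurance (employee share): $1028.99 × 0.01 = $10.29
PFL insurance: $1028.99 × 0.014 = $14.41
Employee stock purchase plan: $54.46
Union dues: $1028.99 × 0.018 = $18.52
Total deductions = $10.29 + $14.41 + $54.46 + $18.52 = $97.68
Net pay = $1028.99 − $97.68 = $931.31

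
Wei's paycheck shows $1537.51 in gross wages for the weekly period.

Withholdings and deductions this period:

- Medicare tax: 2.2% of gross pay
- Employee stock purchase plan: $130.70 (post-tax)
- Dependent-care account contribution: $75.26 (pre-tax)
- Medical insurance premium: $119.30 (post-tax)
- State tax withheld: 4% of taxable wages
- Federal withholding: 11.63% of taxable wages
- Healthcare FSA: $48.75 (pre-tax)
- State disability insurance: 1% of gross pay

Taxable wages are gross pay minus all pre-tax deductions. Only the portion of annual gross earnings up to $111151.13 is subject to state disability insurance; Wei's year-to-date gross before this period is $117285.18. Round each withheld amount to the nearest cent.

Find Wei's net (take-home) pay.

Dependent-care account contribution: $75.26
Healthcare FSA: $48.75
Pre-tax total = $75.26 + $48.75 = $124.01
Taxable wages = $1537.51 − $124.01 = $1413.50
Federal withholding: $1413.50 × 0.1163 = $164.39
State tax withheld: $1413.50 × 0.04 = $56.54
Medicare tax: $1537.51 × 0.022 = $33.83
State disability insurance: annual cap $111151.13 already reached (YTD $117285.18), so $0.00
Employee stock purchase plan: $130.70
Medical insurance premium: $119.30
Total deductions = $75.26 + $48.75 + $164.39 + $56.54 + $33.83 + $0.00 + $130.70 + $119.30 = $628.77
Net pay = $1537.51 − $628.77 = $908.74

$908.74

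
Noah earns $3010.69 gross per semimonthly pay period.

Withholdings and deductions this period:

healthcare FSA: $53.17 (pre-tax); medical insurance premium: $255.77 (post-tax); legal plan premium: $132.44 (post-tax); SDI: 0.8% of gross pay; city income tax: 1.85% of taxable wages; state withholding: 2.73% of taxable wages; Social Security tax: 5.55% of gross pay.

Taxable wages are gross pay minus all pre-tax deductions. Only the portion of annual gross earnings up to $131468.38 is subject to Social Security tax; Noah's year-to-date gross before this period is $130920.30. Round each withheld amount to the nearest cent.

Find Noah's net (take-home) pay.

$2379.35

Healthcare FSA: $53.17
Taxable wages = $3010.69 − $53.17 = $2957.52
State withholding: $2957.52 × 0.0273 = $80.74
City income tax: $2957.52 × 0.0185 = $54.71
SDI: $3010.69 × 0.008 = $24.09
Social Security tax: only $131468.38 − $130920.30 = $548.08 of this check is subject → $548.08 × 0.0555 = $30.42
Medical insurance premium: $255.77
Legal plan premium: $132.44
Total deductions = $53.17 + $80.74 + $54.71 + $24.09 + $30.42 + $255.77 + $132.44 = $631.34
Net pay = $3010.69 − $631.34 = $2379.35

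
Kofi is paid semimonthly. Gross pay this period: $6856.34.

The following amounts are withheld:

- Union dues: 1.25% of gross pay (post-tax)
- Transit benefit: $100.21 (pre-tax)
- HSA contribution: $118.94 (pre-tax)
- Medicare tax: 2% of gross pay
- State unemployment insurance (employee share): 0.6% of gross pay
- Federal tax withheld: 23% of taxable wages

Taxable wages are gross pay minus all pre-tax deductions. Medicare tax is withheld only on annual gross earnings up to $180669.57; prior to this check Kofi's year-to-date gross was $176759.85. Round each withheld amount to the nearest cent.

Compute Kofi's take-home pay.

$4905.61

HSA contribution: $118.94
Transit benefit: $100.21
Pre-tax total = $118.94 + $100.21 = $219.15
Taxable wages = $6856.34 − $219.15 = $6637.19
Federal tax withheld: $6637.19 × 0.23 = $1526.55
State unemployment insurance (employee share): $6856.34 × 0.006 = $41.14
Medicare tax: only $180669.57 − $176759.85 = $3909.72 of this check is subject → $3909.72 × 0.02 = $78.19
Union dues: $6856.34 × 0.0125 = $85.70
Total deductions = $118.94 + $100.21 + $1526.55 + $41.14 + $78.19 + $85.70 = $1950.73
Net pay = $6856.34 − $1950.73 = $4905.61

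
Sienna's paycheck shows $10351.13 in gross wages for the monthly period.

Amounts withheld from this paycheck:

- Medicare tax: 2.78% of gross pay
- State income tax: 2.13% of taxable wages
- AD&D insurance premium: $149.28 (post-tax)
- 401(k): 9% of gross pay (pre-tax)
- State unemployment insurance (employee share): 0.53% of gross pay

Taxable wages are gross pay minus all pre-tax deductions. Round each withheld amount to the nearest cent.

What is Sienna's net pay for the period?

401(k): $10351.13 × 0.09 = $931.60
Taxable wages = $10351.13 − $931.60 = $9419.53
State income tax: $9419.53 × 0.0213 = $200.64
Medicare tax: $10351.13 × 0.0278 = $287.76
State unemployment insurance (employee share): $10351.13 × 0.0053 = $54.86
AD&D insurance premium: $149.28
Total deductions = $931.60 + $200.64 + $287.76 + $54.86 + $149.28 = $1624.14
Net pay = $10351.13 − $1624.14 = $8726.99

$8726.99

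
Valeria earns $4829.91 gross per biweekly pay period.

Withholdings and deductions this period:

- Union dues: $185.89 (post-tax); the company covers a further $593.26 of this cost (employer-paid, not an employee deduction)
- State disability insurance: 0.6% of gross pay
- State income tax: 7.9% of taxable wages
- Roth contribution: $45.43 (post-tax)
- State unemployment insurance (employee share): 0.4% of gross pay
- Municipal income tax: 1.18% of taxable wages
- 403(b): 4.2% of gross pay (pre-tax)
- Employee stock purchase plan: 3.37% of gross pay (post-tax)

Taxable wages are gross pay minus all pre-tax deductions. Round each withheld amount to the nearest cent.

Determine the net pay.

$3764.52

403(b): $4829.91 × 0.042 = $202.86
Taxable wages = $4829.91 − $202.86 = $4627.05
State income tax: $4627.05 × 0.079 = $365.54
Municipal income tax: $4627.05 × 0.0118 = $54.60
State unemployment insurance (employee share): $4829.91 × 0.004 = $19.32
State disability insurance: $4829.91 × 0.006 = $28.98
Union dues: $185.89
Employee stock purchase plan: $4829.91 × 0.0337 = $162.77
Roth contribution: $45.43
(Employer's $593.26 toward union dues is not withheld from the employee.)
Total deductions = $202.86 + $365.54 + $54.60 + $19.32 + $28.98 + $185.89 + $162.77 + $45.43 = $1065.39
Net pay = $4829.91 − $1065.39 = $3764.52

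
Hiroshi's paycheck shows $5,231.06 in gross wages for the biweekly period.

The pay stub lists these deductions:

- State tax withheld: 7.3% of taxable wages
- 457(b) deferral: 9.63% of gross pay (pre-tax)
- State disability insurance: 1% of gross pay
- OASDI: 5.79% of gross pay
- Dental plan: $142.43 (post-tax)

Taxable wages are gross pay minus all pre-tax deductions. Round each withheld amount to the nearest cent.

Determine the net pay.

$3,884.60

457(b) deferral: $5,231.06 × 0.0963 = $503.75
Taxable wages = $5,231.06 − $503.75 = $4,727.31
State tax withheld: $4,727.31 × 0.073 = $345.09
State disability insurance: $5,231.06 × 0.01 = $52.31
OASDI: $5,231.06 × 0.0579 = $302.88
Dental plan: $142.43
Total deductions = $503.75 + $345.09 + $52.31 + $302.88 + $142.43 = $1,346.46
Net pay = $5,231.06 − $1,346.46 = $3,884.60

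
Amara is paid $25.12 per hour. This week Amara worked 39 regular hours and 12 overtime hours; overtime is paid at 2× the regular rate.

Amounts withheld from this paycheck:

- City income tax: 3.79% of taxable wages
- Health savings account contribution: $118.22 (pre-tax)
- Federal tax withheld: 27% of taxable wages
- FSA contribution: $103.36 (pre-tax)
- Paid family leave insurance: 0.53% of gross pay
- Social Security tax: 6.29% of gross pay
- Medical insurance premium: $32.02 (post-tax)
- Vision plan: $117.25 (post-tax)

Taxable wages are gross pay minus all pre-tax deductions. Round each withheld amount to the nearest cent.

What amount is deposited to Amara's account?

Regular pay: 39 × $25.12 = $979.68
Overtime pay: 12 × $25.12 × 2 = $602.88
Gross pay = $979.68 + $602.88 = $1,582.56
FSA contribution: $103.36
Health savings account contribution: $118.22
Pre-tax total = $103.36 + $118.22 = $221.58
Taxable wages = $1,582.56 − $221.58 = $1,360.98
City income tax: $1,360.98 × 0.0379 = $51.58
Federal tax withheld: $1,360.98 × 0.27 = $367.46
Social Security tax: $1,582.56 × 0.0629 = $99.54
Paid family leave insurance: $1,582.56 × 0.0053 = $8.39
Medical insurance premium: $32.02
Vision plan: $117.25
Total deductions = $103.36 + $118.22 + $51.58 + $367.46 + $99.54 + $8.39 + $32.02 + $117.25 = $897.82
Net pay = $1,582.56 − $897.82 = $684.74

$684.74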